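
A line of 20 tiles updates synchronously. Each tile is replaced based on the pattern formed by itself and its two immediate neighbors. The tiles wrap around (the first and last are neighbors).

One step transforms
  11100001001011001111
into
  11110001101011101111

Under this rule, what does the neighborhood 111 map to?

1

At position 0 the neighborhood is 111; the next row has 1 there.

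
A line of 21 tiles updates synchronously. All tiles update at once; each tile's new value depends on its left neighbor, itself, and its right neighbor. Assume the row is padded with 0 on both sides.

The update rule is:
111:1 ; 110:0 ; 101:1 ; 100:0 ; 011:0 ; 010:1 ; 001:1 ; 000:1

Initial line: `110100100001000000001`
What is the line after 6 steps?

001101101111011111111
110010010110101111110
000110111001110111100
111001010010101011001
010011110111111100011
110101101011111001100

110101101011111001100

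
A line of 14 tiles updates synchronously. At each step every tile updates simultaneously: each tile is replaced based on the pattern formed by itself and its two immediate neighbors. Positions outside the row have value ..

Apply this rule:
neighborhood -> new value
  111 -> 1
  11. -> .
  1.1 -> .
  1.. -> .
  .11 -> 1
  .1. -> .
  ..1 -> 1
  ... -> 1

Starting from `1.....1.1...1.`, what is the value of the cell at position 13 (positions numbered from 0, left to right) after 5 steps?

..1111....11..
11111..1111..1
1111..1111..1.
111..1111..1..
11..1111..1..1
position 13 holds 1

1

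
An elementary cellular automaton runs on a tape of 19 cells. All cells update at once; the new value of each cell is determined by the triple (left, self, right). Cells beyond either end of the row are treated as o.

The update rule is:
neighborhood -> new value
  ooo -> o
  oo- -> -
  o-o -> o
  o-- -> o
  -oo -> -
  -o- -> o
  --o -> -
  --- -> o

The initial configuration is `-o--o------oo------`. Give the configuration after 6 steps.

oooooo-o-oooo-oo-oo

step 1: ooo-oooooo---ooooo-
step 2: oo-o-oooo-oo--ooo-o
step 3: o-ooo-oo-o--o--o-o-
step 4: -o-o-o--ooo-oo-oooo
step 5: ooooooo--o-o--o-ooo
step 6: oooooo-o-oooo-oo-oo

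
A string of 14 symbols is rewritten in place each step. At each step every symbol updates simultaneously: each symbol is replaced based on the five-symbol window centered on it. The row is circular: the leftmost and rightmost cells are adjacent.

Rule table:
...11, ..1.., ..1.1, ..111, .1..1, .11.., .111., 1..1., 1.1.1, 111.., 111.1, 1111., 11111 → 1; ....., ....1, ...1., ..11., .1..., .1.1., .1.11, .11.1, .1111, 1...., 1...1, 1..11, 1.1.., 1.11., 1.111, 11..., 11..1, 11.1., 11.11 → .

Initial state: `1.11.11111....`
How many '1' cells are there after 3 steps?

5

1......111....
1.....1111....
1....11.11....
count of 1: 5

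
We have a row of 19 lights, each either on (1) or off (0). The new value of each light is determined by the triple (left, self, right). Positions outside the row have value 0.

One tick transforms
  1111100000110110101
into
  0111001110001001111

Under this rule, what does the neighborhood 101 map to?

1

At position 12 the neighborhood is 101; the next row has 1 there.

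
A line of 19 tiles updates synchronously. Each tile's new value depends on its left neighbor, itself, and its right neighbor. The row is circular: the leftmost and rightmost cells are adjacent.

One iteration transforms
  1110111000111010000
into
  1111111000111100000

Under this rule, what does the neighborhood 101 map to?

1

At position 3 the neighborhood is 101; the next row has 1 there.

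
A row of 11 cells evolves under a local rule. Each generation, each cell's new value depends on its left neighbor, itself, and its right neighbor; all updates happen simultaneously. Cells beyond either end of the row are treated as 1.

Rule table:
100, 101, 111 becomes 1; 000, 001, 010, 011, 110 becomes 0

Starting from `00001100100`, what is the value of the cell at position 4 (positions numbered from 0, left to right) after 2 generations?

0

10000010010
01000001001
position 4 holds 0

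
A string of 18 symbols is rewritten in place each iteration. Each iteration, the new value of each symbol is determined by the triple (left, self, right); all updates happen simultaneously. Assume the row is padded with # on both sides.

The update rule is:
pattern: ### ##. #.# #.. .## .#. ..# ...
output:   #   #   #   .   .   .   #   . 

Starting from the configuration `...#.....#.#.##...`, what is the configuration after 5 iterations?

#...#.#.#.#..#.#.#

..#.....#.#.#.#..#
.#.....#.#.#.#..#.
#.....#.#.#.#..#.#
#....#.#.#.#..#.#.
#...#.#.#.#..#.#.#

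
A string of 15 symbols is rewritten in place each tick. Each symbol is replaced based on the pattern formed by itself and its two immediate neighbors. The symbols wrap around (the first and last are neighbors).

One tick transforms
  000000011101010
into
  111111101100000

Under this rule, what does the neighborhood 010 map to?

0

At position 11 the neighborhood is 010; the next row has 0 there.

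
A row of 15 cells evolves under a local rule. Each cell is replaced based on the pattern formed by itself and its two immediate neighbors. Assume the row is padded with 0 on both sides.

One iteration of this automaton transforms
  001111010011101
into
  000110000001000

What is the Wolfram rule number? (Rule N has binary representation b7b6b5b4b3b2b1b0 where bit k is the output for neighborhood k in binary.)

128

position 3: 111 → 1  (bit 7 = 1)
position 5: 110 → 0  (bit 6 = 0)
position 6: 101 → 0  (bit 5 = 0)
position 8: 100 → 0  (bit 4 = 0)
position 2: 011 → 0  (bit 3 = 0)
position 7: 010 → 0  (bit 2 = 0)
position 1: 001 → 0  (bit 1 = 0)
position 0: 000 → 0  (bit 0 = 0)
bits b7..b0 = 10000000 = 128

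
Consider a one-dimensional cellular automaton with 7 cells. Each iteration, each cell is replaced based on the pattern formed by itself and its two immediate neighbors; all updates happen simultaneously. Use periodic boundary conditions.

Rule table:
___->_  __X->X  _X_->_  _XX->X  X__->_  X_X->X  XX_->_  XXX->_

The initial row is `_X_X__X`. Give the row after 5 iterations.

iteration 1: X_X__X_
iteration 2: _X__X_X
iteration 3: X__X_X_
iteration 4: __X_X_X
iteration 5: _X_X_X_

_X_X_X_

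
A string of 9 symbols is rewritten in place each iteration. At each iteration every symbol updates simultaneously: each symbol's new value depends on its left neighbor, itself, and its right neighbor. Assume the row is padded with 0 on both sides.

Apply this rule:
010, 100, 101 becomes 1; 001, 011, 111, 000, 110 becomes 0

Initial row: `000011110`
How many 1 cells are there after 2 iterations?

000000001
000000001
count of 1: 1

1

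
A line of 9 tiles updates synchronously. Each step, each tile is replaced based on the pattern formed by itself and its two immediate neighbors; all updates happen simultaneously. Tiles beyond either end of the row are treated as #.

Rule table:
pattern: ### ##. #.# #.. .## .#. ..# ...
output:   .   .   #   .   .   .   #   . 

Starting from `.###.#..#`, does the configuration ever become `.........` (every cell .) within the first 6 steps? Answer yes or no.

#...#..#.
...#..#.#
..#..#.#.
.#..#.#.#
#..#.#.#.
..#.#.#.#
step 6 is ..#.#.#.#, still not uniform .

no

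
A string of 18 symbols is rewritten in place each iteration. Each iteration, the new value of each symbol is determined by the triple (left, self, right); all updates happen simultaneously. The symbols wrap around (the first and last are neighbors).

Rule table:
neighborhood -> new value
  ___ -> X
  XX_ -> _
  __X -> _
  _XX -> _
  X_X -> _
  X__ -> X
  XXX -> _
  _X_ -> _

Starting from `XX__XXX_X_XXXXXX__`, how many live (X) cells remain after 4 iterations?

14

__X_____________X_
X__XXXXXXXXXXXX__X
_X_____________X__
__XXXXXXXXXXXX__XX
count of X: 14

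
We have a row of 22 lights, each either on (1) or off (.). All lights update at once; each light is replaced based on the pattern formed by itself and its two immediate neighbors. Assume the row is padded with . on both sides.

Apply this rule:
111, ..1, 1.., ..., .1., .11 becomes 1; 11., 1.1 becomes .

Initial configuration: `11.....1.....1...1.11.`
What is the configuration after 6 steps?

1.1111111111111111.1.1
1.111111111111111..1.1
1.11111111111111.111.1
1.1111111111111..11..1
1.111111111111.111.111
1.11111111111..11..11.

1.11111111111..11..11.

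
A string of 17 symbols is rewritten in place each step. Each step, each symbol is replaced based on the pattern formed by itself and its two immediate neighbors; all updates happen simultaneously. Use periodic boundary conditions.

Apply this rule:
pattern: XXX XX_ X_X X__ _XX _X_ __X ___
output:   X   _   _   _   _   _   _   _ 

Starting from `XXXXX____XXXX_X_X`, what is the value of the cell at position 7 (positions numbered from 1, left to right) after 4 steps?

XXXX______XX_____
_XX______________
_________________
_________________
position 7 holds _

_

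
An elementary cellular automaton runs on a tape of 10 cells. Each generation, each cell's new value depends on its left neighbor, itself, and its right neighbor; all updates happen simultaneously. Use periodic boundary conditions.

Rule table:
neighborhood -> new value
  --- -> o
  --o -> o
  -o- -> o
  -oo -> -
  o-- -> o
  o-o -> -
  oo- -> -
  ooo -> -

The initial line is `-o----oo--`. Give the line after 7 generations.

oooooo--oo
------oo--
oooooo--oo  (repeats generation 1; period 2)
generation 7: oooooo--oo

oooooo--oo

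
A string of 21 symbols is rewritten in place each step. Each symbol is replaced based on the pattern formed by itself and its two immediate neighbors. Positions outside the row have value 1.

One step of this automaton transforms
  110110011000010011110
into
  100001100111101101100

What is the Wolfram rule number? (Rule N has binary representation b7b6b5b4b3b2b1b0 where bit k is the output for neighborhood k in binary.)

position 0: 111 → 1  (bit 7 = 1)
position 1: 110 → 0  (bit 6 = 0)
position 2: 101 → 0  (bit 5 = 0)
position 5: 100 → 1  (bit 4 = 1)
position 3: 011 → 0  (bit 3 = 0)
position 13: 010 → 0  (bit 2 = 0)
position 6: 001 → 1  (bit 1 = 1)
position 10: 000 → 1  (bit 0 = 1)
bits b7..b0 = 10010011 = 147

147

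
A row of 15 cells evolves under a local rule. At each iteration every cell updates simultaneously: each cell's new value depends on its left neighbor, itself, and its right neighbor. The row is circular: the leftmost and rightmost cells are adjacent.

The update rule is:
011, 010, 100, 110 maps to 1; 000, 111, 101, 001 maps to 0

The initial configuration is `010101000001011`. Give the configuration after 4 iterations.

010101011101011

010101100001011
010101110001011
010101011001011
010101011101011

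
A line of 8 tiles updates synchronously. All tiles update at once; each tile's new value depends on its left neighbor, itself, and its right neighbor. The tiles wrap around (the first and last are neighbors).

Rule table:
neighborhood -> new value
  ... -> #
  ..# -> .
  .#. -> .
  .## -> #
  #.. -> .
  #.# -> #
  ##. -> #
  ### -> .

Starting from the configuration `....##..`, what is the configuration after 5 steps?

###.##.#

step 1: ###.##.#
step 2: ..######
step 3: ..#....#
step 4: ....##..  (repeats step 0; period 4)
step 5: ###.##.#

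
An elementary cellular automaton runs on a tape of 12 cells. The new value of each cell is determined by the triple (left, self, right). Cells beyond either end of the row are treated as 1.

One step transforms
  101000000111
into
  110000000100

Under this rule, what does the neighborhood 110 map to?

At position 0 the neighborhood is 110; the next row has 1 there.

1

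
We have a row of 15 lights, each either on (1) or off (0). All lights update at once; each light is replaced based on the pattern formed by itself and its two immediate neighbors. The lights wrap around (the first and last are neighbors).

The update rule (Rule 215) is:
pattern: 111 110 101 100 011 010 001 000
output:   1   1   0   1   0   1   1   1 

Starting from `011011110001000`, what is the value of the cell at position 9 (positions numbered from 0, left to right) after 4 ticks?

101001111111111
101110111111111
100110011111111
111011101111111
position 9 holds 1

1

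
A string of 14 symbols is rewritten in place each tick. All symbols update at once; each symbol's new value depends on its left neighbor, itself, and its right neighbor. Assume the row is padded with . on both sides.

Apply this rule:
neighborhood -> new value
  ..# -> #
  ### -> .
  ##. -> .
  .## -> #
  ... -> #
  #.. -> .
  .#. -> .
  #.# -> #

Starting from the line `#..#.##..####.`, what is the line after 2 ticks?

..#.##..##....
##.##..##..###

##.##..##..###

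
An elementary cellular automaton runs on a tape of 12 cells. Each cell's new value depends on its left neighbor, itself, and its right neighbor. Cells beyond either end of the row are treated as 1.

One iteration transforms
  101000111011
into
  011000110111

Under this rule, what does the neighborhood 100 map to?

At position 3 the neighborhood is 100; the next row has 0 there.

0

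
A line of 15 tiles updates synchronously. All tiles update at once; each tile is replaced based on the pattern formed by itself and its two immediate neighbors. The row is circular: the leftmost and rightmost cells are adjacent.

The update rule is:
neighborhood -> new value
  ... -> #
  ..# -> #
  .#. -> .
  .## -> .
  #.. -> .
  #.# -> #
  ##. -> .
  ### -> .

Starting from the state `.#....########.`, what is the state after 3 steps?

.#..###........

#..###.........
..#....########
.#..###........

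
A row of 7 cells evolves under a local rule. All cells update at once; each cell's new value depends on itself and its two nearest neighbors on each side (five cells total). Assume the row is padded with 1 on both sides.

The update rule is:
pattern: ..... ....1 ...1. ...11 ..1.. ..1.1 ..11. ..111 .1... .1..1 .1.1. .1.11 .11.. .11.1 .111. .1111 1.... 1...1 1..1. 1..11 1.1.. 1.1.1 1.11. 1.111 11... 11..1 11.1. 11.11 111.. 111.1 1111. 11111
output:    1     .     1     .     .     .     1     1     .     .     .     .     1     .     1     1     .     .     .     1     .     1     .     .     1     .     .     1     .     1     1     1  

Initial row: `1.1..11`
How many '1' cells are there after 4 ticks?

5

1...111
.1..111
...1111
1..1111
count of 1: 5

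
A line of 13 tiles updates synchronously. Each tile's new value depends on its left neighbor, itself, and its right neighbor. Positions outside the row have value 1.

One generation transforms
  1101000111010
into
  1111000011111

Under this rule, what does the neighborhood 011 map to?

0

At position 7 the neighborhood is 011; the next row has 0 there.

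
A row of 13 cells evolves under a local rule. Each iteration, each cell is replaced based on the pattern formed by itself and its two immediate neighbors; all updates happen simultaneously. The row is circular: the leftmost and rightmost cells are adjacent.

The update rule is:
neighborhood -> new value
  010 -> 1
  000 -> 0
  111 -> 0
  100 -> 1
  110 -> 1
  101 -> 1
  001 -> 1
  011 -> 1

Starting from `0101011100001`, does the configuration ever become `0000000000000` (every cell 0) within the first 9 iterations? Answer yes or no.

no

1111110110011
0000011111110
0000110000011
1001111000111
1111001101100
1001111111111
1111000000000
1001100000001
1111110000011
iteration 9 is 1111110000011, still not uniform 0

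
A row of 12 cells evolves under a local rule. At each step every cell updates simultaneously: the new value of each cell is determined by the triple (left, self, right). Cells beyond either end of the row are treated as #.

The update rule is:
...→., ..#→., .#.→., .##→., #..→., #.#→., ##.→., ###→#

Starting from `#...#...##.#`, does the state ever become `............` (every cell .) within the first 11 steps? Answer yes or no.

............
all cells are . at step 1

yes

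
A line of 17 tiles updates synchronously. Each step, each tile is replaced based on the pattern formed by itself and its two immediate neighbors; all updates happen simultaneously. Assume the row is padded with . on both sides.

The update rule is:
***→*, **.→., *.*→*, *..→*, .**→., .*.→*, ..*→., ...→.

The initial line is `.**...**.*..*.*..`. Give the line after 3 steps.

...*....***.****.
...**....*.*.**.*
.....*...****..**

.....*...****..**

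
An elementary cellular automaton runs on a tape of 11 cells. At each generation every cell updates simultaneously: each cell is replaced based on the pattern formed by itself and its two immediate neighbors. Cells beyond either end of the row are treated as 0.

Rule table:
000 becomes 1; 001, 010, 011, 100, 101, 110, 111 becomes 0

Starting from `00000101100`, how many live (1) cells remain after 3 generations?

5

11110000001
00000111100
11110000001
count of 1: 5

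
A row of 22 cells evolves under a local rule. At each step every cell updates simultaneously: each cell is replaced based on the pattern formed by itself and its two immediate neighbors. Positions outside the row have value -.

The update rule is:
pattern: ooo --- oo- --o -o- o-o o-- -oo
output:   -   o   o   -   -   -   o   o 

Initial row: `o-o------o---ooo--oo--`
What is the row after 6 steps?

---ooooo--oo-o-oo-oooo
oo-o---oo-oo---oo-o--o
oo--oo-oo-oooo-oo--o--
ooo-oo-oo-o--o-ooo--oo
o-o-oo-oo--o---o-oo-oo
----oo-ooo--oo---oo-oo

----oo-ooo--oo---oo-oo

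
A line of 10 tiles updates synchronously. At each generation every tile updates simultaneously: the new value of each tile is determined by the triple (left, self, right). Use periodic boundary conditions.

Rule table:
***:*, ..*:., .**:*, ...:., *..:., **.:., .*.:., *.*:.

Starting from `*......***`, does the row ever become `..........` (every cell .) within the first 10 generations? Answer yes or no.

yes

.......***
.......**.
.......*..
..........
all cells are . at generation 4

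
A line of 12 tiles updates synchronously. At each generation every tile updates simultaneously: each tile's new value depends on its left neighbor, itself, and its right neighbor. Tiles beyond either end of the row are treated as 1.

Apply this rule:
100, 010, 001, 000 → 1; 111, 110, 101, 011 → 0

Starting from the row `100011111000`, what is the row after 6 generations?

011100000111
000011111000
111100000111
000011111000  (repeats generation 2; period 2)
generation 6: 000011111000

000011111000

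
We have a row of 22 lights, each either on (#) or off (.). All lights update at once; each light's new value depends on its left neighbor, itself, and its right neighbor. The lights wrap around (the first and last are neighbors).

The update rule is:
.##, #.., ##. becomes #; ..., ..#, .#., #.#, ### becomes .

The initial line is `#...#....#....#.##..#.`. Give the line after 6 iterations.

.#...#....#.....###...
..#...#....#....#.##..
...#...#....#.....###.
....#...#....#....#.##
#....#...#....#.....##
##....#...#....#....#.

##....#...#....#....#.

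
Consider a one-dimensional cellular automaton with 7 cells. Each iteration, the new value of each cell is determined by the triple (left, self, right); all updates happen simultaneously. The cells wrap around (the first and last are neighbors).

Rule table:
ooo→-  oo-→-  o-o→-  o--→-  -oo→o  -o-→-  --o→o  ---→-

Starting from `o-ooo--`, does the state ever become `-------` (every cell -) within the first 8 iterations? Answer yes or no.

--o---o
-o---o-
o---o--
---o--o
--o--o-
-o--o--
o--o---
--o---o
iteration 8 is --o---o, still not uniform -

no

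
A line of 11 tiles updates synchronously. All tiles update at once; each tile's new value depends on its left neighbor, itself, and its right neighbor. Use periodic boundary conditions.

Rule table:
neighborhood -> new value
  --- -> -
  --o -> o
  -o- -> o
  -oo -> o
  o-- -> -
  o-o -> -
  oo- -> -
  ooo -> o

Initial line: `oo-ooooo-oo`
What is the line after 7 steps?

o--ooo--ooo

o--oooo--oo
--oooo--ooo
-oooo--ooo-
oooo--ooo--
ooo--ooo--o
oo--ooo--oo
o--ooo--ooo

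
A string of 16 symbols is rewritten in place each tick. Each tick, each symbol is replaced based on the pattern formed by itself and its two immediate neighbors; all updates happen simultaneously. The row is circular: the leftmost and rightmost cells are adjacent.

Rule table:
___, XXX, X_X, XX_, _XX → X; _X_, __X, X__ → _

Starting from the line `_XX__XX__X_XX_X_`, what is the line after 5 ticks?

_XX__XX___XXXX__
_XX__XX_X_XXXX_X
XXX__XXX_XXXXXX_
XXX__XXXXXXXXXXX
XXX__XXXXXXXXXXX

XXX__XXXXXXXXXXX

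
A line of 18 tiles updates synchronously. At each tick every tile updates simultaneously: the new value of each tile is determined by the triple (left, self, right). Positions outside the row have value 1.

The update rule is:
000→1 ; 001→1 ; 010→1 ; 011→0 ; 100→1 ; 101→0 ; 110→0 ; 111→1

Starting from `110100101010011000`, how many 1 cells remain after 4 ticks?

15

tick 1: 100111101011100111
tick 2: 011011001001011011
tick 3: 000000111111000001
tick 4: 111111011110111110
count of 1: 15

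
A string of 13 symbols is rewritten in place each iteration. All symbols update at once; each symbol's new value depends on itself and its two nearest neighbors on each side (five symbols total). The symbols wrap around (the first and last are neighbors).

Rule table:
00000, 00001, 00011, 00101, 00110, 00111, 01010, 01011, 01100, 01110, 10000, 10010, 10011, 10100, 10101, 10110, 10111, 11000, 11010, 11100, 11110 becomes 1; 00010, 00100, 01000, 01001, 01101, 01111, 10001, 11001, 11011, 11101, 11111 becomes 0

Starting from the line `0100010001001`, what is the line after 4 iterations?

0011111110001

1100000000011
1111111111110
1000000000100
0011111110001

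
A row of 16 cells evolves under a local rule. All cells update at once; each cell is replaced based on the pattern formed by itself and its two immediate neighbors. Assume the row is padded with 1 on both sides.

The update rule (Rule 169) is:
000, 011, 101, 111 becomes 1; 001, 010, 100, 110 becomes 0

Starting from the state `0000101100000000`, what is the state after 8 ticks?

1001001101111111

0110011001111110
1100010001111101
1001000101111011
0000010011110111
0111000011101111
1110011011011111
1100010110111111
1001001101111111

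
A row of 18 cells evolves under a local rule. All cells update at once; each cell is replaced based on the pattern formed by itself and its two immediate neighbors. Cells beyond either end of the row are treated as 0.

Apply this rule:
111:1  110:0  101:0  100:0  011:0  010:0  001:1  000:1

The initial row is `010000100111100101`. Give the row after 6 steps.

100111001011001000
001010010000010011
110000100111100100
000111001011001001
111010010000010010
010000100111100100

010000100111100100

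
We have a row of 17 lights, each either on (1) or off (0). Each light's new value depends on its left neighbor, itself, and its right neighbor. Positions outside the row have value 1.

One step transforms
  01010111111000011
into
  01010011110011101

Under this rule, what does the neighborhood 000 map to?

At position 12 the neighborhood is 000; the next row has 1 there.

1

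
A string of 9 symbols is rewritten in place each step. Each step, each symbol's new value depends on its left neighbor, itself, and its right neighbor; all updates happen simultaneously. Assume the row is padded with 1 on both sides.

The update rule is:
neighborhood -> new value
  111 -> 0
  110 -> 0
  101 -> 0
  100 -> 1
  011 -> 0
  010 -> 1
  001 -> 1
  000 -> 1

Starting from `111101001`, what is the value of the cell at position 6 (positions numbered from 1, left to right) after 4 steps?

step 1: 000001110
step 2: 111110000
step 3: 000001111
step 4: 111110000
position 6 holds 0

0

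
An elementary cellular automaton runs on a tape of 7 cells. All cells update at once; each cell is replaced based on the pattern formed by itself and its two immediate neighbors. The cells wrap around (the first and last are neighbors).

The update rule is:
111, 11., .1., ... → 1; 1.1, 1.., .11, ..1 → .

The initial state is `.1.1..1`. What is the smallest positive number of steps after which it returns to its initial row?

1

.1.1..1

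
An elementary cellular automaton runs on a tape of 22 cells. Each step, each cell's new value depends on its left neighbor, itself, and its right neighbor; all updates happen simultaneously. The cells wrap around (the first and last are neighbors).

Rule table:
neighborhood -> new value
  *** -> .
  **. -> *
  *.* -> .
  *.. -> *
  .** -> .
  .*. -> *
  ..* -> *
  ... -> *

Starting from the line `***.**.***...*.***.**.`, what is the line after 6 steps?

*******....***********

..*..*...*****...*..*.
*********....*********
........*****.........
********....**********
.......*****..........
*******....***********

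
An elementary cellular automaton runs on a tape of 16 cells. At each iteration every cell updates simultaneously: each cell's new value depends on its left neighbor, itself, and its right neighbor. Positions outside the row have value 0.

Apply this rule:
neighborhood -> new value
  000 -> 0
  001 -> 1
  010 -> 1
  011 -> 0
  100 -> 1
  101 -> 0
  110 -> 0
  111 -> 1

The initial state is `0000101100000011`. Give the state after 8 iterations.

0001100010000100
0010010111001110
0111110010110101
1011101110000101
1001000101001101
1111101101110001
0111000000101011
1010100001101000

1010100001101000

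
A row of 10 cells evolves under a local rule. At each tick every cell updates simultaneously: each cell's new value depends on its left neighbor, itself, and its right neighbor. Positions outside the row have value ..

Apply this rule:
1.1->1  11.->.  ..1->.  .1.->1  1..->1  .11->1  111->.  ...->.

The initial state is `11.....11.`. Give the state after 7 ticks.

1......11.

1.1....1.1
1111...111
1...1..1..
11..11.11.
1.1.1.11.1
1111111.11
1......11.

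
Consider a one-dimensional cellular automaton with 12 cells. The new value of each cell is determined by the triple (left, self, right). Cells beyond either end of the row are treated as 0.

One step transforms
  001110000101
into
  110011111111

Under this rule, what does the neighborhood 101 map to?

1

At position 10 the neighborhood is 101; the next row has 1 there.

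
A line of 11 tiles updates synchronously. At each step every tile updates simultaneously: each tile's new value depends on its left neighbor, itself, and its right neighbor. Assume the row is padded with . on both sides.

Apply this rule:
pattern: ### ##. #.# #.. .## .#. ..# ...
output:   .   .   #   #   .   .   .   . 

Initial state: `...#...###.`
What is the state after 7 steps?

step 1: ....#.....#
step 2: .....#.....
step 3: ......#....
step 4: .......#...
step 5: ........#..
step 6: .........#.
step 7: ..........#

..........#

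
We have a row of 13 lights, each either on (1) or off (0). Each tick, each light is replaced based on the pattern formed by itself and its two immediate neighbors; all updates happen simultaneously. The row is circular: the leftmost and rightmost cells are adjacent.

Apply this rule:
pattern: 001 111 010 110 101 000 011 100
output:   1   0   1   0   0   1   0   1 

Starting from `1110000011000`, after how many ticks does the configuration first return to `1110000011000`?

2

tick 1: 0001111100111
tick 2: 1110000011000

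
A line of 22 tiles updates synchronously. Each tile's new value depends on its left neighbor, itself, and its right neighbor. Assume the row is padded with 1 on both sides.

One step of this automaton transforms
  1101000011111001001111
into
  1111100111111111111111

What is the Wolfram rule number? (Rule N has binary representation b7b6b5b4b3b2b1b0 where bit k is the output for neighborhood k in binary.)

position 0: 111 → 1  (bit 7 = 1)
position 1: 110 → 1  (bit 6 = 1)
position 2: 101 → 1  (bit 5 = 1)
position 4: 100 → 1  (bit 4 = 1)
position 8: 011 → 1  (bit 3 = 1)
position 3: 010 → 1  (bit 2 = 1)
position 7: 001 → 1  (bit 1 = 1)
position 5: 000 → 0  (bit 0 = 0)
bits b7..b0 = 11111110 = 254

254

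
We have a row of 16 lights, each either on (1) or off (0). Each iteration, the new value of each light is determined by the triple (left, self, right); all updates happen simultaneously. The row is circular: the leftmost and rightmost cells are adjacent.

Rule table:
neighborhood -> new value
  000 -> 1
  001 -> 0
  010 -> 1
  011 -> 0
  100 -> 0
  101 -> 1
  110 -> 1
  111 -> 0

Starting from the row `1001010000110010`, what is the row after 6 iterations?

1001110110010011
1000011010010000
1011001110010110
1101000010011011
0111011010001100
0001101110100101

0001101110100101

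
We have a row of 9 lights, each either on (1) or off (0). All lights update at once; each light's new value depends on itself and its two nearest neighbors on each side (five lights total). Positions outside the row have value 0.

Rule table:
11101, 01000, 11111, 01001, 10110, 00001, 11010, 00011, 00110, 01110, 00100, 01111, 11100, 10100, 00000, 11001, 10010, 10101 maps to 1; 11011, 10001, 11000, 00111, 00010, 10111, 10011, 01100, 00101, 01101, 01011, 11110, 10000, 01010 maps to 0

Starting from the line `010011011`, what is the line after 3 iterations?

011010010
110111111
100011101

100011101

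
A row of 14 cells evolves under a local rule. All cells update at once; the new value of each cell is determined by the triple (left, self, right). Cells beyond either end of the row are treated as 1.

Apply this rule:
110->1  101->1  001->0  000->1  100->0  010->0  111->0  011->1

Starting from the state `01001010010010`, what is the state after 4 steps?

step 1: 10000100000001
step 2: 10110001111101
step 3: 11110101000111
step 4: 00011010010100

00011010010100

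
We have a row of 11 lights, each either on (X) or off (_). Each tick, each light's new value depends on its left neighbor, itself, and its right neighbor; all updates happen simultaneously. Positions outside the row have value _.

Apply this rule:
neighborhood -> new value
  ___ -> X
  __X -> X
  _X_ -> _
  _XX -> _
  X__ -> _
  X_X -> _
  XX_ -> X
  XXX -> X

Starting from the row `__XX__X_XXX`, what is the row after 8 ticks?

__XX__XX__X

XX_X_X___XX
_X_____XX_X
X__XXXX_X__
__X_XXX___X
XX___XX_XX_
_X_XX_X__X_
X___X___X__
__XX__XX__X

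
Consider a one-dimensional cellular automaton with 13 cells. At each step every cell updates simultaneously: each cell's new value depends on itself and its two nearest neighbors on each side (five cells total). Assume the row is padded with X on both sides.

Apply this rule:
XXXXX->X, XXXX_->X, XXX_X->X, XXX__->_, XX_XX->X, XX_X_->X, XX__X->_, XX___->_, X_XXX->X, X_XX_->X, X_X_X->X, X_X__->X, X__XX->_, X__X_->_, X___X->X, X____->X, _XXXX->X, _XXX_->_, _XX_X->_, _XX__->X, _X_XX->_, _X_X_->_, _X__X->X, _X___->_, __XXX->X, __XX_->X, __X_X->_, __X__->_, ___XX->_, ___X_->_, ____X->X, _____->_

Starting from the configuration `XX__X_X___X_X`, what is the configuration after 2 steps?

X_____X_X___X
__X_X___X_X_X

__X_X___X_X_X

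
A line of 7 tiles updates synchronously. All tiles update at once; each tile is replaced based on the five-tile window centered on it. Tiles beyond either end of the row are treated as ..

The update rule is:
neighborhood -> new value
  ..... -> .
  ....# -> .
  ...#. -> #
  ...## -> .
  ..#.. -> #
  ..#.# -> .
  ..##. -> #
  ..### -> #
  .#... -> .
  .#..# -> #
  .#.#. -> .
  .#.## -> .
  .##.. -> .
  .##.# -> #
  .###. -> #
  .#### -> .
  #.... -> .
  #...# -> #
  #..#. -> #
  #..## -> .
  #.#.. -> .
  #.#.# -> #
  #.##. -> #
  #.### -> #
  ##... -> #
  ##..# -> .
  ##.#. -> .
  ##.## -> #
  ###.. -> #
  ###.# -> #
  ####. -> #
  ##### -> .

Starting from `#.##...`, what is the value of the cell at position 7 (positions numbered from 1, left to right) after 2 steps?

step 1: ..#.#..
step 2: .#.....
position 7 holds .

.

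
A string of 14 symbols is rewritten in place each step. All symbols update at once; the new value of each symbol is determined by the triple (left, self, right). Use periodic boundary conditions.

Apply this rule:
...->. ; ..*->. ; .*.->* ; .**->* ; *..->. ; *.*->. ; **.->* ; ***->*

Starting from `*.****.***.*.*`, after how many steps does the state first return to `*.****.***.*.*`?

step 1: *.****.***.*.*

1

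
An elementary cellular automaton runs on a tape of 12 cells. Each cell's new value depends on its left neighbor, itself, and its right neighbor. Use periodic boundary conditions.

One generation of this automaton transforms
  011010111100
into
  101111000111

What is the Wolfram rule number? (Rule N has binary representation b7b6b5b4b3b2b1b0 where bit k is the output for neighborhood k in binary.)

position 7: 111 → 0  (bit 7 = 0)
position 2: 110 → 1  (bit 6 = 1)
position 3: 101 → 1  (bit 5 = 1)
position 10: 100 → 1  (bit 4 = 1)
position 1: 011 → 0  (bit 3 = 0)
position 4: 010 → 1  (bit 2 = 1)
position 0: 001 → 1  (bit 1 = 1)
position 11: 000 → 1  (bit 0 = 1)
bits b7..b0 = 01110111 = 119

119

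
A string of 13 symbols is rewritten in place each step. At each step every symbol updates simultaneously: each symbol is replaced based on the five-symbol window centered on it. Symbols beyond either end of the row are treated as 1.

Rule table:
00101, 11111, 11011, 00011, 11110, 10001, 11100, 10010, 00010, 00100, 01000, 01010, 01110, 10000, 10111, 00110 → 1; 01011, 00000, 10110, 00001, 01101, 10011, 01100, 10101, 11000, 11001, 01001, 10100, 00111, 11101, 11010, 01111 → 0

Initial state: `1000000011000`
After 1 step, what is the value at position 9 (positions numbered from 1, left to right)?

1010000110011
position 9 holds 1

1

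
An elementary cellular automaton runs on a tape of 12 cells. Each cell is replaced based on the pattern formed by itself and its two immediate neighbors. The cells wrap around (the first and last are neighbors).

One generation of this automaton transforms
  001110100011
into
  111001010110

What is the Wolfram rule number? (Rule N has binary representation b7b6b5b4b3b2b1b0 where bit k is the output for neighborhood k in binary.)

58

position 3: 111 → 0  (bit 7 = 0)
position 4: 110 → 0  (bit 6 = 0)
position 5: 101 → 1  (bit 5 = 1)
position 0: 100 → 1  (bit 4 = 1)
position 2: 011 → 1  (bit 3 = 1)
position 6: 010 → 0  (bit 2 = 0)
position 1: 001 → 1  (bit 1 = 1)
position 8: 000 → 0  (bit 0 = 0)
bits b7..b0 = 00111010 = 58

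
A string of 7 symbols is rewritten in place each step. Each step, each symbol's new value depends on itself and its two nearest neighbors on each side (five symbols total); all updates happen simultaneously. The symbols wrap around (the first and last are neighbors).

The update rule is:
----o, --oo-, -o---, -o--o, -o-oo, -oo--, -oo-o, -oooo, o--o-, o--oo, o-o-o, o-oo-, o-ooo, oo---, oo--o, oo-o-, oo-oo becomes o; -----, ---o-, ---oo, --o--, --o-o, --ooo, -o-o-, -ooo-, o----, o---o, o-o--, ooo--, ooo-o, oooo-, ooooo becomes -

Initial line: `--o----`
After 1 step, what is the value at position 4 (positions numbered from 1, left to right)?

o

o--o---
position 4 holds o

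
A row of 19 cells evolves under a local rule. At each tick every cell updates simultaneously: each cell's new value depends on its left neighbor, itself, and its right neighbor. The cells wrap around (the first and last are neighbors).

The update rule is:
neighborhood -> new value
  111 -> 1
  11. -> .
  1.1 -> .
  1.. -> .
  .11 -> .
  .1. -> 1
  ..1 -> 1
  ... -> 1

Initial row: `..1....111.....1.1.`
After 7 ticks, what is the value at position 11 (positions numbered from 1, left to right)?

tick 1: 111.111.1..11111.1.
tick 2: .1...1..1.1.111..1.
tick 3: 11.111.11.1..1..11.
tick 4: ....1.....1.11.1...
tick 5: 11111.11111....1.11
tick 6: 1111...111..1111..1
tick 7: 111..11.1..1.11..1.
position 11 holds .

.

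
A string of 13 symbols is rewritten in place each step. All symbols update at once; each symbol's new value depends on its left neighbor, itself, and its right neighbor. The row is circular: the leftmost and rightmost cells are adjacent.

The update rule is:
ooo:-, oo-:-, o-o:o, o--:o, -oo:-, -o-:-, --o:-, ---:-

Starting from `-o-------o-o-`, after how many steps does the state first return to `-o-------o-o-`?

step 1: --o-------o-o
step 2: o--o-------o-
step 3: -o--o-------o
step 4: o-o--o-------
step 5: -o-o--o------
step 6: --o-o--o-----
step 7: ---o-o--o----
step 8: ----o-o--o---
step 9: -----o-o--o--
step 10: ------o-o--o-
step 11: -------o-o--o
step 12: o-------o-o--
step 13: -o-------o-o-

13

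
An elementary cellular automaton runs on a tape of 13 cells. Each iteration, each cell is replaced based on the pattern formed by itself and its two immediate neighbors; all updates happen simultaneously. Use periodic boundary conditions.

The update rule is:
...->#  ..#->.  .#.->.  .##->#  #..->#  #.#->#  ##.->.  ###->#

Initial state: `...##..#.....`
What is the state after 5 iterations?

iteration 1: ##.#.#..#####
iteration 2: #.#.#.#.#####
iteration 3: .#.#.#.######
iteration 4: #.#.#.######.
iteration 5: .#.#.######.#

.#.#.######.#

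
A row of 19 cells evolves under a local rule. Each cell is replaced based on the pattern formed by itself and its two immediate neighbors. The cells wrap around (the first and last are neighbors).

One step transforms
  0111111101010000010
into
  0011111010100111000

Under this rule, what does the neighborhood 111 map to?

1

At position 2 the neighborhood is 111; the next row has 1 there.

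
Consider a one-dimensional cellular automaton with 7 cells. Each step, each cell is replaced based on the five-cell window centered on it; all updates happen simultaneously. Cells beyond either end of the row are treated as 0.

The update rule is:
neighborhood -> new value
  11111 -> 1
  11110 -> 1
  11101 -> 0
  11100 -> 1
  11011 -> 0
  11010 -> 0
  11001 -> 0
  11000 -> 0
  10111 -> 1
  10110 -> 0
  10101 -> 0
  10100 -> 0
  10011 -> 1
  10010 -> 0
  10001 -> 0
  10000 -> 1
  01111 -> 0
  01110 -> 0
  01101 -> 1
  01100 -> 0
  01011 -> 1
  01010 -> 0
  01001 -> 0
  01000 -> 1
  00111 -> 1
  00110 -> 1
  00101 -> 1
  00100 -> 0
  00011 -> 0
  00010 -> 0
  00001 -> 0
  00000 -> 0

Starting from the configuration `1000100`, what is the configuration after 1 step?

0100011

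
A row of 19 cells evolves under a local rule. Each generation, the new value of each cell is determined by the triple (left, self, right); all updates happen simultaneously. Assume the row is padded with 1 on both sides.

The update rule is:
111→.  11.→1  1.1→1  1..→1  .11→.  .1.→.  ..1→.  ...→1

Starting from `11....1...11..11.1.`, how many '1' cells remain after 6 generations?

.1111..11..11..11.1
1...11..11..11..11.
111..11..11..11..11
..11..11..11..11...
1..11..11..11..111.
11..11..11..11...11
count of 1: 10

10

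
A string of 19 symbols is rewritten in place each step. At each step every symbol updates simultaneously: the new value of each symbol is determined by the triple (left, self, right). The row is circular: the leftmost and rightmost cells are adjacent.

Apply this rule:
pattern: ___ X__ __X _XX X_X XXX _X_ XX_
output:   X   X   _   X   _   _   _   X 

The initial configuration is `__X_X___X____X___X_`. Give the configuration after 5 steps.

X____XX__XXX__XX__X
XXXX_XXX_X_XX_XXX_X
___X_X_X___XX_X_X_X
XX______XX_XX______
XXXXXXX_XX_XXXXXXX_

XXXXXXX_XX_XXXXXXX_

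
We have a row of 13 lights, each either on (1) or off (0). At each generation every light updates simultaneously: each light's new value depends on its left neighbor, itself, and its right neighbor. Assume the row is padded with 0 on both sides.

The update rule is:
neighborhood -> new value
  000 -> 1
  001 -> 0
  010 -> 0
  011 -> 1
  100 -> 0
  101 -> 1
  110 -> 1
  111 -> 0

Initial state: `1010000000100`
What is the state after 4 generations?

0100111110001
0000100010100
1110001001001
1010100000000

1010100000000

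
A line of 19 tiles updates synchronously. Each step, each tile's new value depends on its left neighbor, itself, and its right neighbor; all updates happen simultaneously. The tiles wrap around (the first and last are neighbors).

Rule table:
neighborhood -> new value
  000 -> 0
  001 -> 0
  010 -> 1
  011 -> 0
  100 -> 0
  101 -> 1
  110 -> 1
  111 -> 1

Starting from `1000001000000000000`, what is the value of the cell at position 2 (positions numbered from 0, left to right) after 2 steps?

1000001000000000000  (fixed point — unchanged through step 2)
position 2 holds 0

0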